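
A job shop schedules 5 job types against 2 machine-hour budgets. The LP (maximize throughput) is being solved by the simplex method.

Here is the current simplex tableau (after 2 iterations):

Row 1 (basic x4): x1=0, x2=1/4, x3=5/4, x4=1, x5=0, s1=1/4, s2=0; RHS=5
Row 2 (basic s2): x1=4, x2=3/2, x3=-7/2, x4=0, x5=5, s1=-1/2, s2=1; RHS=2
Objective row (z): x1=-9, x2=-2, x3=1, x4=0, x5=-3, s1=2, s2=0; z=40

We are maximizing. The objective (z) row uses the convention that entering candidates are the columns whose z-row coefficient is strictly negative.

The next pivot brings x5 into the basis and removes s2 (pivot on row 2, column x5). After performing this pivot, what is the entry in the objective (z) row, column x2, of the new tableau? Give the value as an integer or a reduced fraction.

Pivot element is row 2, column x5: 5.
Normalize row 2: new (row 2, x2) = (3/2)/5 = 3/10.
z-row ← z-row − (-3)·(new row 2): -2 − (-3)·(3/10) = -11/10.

-11/10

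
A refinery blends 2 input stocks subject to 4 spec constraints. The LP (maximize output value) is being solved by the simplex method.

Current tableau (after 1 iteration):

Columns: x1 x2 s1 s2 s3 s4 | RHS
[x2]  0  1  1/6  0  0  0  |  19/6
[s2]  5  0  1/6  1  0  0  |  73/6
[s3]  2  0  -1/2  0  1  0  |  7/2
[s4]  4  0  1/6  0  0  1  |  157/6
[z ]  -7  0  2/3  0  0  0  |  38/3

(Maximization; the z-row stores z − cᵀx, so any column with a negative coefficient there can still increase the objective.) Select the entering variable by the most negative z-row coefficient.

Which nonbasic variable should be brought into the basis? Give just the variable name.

x1

Objective-row coefficients: x1: -7, x2: 0, s1: 2/3, s2: 0, s3: 0, s4: 0.
The most negative is -7 in column x1, so x1 enters.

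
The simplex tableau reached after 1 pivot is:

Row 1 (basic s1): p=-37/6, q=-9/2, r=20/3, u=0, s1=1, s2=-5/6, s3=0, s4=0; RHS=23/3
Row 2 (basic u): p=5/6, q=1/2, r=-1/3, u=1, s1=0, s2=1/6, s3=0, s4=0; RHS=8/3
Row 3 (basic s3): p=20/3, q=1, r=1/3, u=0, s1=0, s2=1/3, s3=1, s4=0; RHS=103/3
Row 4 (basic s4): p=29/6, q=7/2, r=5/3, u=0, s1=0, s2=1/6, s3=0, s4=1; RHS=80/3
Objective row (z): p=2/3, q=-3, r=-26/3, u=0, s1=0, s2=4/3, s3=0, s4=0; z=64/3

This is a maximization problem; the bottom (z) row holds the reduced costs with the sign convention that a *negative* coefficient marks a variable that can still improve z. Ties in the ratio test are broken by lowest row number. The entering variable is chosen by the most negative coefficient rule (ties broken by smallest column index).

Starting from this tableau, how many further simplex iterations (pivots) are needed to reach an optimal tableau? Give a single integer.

pivot: r in, s1 out → z = 313/10
pivot: q in, s4 out → z = 14552/185
No improving column remains; optimal.

2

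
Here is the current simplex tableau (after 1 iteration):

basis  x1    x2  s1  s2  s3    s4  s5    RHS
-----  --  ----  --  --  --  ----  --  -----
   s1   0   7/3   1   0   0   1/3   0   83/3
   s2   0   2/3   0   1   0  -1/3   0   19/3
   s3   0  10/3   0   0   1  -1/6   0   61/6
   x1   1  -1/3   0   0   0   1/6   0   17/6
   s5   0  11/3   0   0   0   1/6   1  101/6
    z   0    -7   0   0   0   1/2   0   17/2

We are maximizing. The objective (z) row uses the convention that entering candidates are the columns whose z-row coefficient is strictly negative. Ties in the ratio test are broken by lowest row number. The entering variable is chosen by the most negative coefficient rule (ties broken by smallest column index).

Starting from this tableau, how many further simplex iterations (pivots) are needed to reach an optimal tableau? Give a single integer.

1

pivot: x2 in, s3 out → z = 597/20
No improving column remains; optimal.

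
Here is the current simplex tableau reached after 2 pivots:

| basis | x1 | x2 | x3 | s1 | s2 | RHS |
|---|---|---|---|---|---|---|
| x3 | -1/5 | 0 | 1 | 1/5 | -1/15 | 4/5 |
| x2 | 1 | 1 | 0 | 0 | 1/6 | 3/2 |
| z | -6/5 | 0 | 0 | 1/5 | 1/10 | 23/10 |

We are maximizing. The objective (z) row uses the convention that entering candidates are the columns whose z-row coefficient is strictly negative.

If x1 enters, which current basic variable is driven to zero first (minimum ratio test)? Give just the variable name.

x2

Ratios: row 1 (x3): entry -1/5 ≤ 0, skip; row 2 (x2): (3/2)/1 = 3/2.
Minimum ratio 3/2 is in the x2 row, so x2 leaves.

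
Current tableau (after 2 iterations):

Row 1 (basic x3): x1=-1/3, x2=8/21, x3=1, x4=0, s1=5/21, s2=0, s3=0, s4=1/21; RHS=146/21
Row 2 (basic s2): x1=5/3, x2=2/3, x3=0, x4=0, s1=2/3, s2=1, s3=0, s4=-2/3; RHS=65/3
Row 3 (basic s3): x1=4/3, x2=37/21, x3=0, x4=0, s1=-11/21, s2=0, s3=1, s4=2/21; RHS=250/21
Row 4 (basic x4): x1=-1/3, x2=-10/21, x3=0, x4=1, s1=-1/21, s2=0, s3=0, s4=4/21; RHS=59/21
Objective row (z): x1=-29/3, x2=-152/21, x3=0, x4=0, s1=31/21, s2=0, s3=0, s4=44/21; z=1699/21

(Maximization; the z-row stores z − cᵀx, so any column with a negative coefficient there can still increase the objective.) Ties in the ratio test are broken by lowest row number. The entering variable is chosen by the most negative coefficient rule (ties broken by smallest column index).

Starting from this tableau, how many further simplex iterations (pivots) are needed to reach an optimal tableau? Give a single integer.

pivot: x1 in, s3 out → z = 2341/14
pivot: s1 in, s2 out → z = 6628/37
No improving column remains; optimal.

2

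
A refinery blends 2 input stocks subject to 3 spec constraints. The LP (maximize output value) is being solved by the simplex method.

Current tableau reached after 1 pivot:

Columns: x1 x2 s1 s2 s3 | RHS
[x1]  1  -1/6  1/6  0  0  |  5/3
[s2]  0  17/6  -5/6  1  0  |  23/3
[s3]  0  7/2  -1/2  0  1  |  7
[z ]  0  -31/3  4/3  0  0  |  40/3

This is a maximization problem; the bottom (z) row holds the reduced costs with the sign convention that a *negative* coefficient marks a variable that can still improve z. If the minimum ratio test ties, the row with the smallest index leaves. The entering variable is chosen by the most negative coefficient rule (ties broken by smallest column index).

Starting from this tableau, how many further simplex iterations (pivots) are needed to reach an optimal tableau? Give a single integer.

2

pivot: x2 in, s3 out → z = 34
pivot: s1 in, x1 out → z = 36
No improving column remains; optimal.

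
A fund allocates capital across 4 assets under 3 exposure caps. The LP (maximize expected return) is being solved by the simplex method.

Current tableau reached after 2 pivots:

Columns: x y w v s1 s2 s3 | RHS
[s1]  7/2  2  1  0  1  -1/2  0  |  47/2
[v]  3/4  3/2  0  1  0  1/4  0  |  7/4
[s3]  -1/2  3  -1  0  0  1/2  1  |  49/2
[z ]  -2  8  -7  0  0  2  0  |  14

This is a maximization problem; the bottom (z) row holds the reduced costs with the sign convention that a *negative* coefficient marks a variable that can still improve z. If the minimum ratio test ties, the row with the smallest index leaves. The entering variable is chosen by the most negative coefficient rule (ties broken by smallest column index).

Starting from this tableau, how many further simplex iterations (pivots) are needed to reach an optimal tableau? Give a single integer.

pivot: w in, s1 out → z = 357/2
pivot: s2 in, v out → z = 189
No improving column remains; optimal.

2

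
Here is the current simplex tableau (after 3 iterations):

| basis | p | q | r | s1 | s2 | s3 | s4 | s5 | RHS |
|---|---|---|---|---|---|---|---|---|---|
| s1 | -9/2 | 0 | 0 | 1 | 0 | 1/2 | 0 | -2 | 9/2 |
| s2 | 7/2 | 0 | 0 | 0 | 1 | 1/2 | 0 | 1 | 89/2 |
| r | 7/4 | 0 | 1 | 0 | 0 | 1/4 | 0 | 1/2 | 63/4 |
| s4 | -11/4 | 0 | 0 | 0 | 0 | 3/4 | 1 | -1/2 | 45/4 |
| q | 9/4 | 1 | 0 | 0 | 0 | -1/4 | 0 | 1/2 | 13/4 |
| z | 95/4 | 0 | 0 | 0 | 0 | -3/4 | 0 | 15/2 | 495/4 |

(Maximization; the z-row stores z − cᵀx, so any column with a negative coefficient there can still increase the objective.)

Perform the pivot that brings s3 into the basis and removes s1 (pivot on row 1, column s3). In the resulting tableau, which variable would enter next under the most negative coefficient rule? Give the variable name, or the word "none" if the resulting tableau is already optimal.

Pivot element 1/2. New z-row = old z-row − (-3/4)·(row 1/(1/2)).
Updated z-row coefficients: p: 17, q: 0, r: 0, s1: 3/2, s2: 0, s3: 0, s4: 0, s5: 9/2.
No coefficient is strictly negative; the tableau after this pivot is optimal.

none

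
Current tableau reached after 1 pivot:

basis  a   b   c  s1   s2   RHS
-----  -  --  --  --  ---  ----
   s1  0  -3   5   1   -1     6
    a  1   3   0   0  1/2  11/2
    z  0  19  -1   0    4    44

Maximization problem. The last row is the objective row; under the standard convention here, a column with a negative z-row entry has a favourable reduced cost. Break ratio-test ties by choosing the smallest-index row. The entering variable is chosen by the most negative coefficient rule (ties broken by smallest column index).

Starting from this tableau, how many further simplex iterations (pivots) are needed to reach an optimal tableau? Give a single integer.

1

pivot: c in, s1 out → z = 226/5
No improving column remains; optimal.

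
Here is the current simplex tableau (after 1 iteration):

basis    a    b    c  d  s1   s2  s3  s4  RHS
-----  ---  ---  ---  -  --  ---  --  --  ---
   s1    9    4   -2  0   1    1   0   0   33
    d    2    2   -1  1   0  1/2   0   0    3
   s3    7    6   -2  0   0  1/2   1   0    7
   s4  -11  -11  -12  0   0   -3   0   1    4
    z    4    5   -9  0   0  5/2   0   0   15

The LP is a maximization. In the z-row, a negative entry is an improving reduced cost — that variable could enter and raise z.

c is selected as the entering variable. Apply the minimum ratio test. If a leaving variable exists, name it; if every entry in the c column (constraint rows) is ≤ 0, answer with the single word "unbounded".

unbounded

c-column entries: row 1: -2, row 2: -1, row 3: -2, row 4: -12. All ≤ 0, so c can increase without bound; the LP is unbounded in this direction.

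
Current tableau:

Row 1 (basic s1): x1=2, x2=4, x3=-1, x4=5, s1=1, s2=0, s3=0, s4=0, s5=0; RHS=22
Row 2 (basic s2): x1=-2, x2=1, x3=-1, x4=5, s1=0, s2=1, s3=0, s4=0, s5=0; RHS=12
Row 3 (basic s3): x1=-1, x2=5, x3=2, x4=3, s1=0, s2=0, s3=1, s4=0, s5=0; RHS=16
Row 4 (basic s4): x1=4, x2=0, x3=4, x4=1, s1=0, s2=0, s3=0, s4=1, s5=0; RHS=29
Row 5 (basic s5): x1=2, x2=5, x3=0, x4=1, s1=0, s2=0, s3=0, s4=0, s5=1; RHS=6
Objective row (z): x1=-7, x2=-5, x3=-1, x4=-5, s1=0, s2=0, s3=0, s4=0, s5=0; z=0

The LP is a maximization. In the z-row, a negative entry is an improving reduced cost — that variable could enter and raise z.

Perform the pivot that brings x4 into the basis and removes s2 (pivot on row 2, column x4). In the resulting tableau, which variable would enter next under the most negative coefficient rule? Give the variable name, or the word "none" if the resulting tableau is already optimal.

Pivot element 5. New z-row = old z-row − (-5)·(row 2/5).
Updated z-row coefficients: x1: -9, x2: -4, x3: -2, x4: 0, s1: 0, s2: 1, s3: 0, s4: 0, s5: 0.
The most negative is -9 in column x1, so x1 would enter next.

x1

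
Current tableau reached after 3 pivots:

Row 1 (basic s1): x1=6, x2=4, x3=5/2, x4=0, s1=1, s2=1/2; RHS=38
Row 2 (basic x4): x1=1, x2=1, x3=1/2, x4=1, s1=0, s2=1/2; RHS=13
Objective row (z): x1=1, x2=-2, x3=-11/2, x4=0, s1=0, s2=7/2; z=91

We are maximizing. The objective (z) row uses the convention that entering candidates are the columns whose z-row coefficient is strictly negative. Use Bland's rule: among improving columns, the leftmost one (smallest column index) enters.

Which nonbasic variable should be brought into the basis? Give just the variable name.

x2

Objective-row coefficients: x1: 1, x2: -2, x3: -11/2, x4: 0, s1: 0, s2: 7/2.
Improving columns: x2, x3. Bland's rule picks the smallest column index → x2.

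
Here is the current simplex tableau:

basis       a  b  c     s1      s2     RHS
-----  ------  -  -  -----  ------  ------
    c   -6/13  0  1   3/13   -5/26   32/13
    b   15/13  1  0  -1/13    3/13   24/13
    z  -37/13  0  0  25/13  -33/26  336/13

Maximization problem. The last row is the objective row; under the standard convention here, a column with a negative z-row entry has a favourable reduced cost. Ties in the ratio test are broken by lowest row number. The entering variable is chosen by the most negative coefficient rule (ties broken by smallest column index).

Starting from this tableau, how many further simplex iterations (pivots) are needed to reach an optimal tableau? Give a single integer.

2

pivot: a in, b out → z = 152/5
pivot: s2 in, a out → z = 36
No improving column remains; optimal.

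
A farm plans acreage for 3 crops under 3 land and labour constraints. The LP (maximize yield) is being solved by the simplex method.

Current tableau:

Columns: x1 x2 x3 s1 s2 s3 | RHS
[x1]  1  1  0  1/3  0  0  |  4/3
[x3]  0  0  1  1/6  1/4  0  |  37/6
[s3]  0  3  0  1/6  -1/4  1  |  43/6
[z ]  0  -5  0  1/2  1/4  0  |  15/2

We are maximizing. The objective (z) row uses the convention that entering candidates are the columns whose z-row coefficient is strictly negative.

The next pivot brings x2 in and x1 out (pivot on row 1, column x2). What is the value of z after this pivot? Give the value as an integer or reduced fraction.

Minimum ratio for x2: (4/3)/1 = 4/3.
z changes by −(z-row coeff of x2)·ratio = −(-5)·(4/3) = 20/3.
New z = 15/2 + (20/3) = 85/6.

85/6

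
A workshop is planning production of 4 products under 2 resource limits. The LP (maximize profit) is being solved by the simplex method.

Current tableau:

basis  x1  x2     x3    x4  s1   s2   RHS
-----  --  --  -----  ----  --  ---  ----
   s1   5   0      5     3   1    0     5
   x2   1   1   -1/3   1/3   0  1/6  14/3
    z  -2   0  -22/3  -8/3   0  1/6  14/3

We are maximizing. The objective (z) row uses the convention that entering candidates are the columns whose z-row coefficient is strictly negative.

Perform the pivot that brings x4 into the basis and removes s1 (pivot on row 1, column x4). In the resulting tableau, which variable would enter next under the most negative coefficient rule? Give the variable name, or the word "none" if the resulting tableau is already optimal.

x3

Pivot element 3. New z-row = old z-row − (-8/3)·(row 1/3).
Updated z-row coefficients: x1: 22/9, x2: 0, x3: -26/9, x4: 0, s1: 8/9, s2: 1/6.
The most negative is -26/9 in column x3, so x3 would enter next.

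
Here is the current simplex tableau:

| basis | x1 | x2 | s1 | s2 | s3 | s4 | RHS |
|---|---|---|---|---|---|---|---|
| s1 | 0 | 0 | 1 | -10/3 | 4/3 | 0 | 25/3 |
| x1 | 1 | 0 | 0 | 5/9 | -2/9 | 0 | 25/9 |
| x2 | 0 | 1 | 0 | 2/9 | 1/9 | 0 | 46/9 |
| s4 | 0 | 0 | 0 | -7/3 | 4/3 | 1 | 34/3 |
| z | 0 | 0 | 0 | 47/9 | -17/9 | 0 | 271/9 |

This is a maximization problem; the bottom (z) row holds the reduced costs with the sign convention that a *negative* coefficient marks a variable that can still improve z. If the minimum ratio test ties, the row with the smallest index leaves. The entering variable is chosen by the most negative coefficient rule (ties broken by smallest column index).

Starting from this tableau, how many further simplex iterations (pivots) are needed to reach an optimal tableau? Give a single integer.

1

pivot: s3 in, s1 out → z = 503/12
No improving column remains; optimal.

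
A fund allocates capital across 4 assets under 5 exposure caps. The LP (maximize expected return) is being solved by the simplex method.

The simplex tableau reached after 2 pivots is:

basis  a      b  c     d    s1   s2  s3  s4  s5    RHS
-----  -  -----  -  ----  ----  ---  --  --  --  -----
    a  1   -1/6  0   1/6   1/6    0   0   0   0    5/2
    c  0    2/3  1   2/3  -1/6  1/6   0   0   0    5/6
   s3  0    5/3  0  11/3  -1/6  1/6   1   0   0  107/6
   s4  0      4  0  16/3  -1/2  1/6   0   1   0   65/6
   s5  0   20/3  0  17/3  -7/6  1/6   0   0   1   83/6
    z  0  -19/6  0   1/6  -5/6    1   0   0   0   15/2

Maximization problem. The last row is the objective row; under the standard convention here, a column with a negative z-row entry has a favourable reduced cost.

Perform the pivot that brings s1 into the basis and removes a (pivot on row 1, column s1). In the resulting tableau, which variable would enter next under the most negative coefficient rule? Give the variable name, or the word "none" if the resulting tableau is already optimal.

Pivot element 1/6. New z-row = old z-row − (-5/6)·(row 1/(1/6)).
Updated z-row coefficients: a: 5, b: -4, c: 0, d: 1, s1: 0, s2: 1, s3: 0, s4: 0, s5: 0.
The most negative is -4 in column b, so b would enter next.

b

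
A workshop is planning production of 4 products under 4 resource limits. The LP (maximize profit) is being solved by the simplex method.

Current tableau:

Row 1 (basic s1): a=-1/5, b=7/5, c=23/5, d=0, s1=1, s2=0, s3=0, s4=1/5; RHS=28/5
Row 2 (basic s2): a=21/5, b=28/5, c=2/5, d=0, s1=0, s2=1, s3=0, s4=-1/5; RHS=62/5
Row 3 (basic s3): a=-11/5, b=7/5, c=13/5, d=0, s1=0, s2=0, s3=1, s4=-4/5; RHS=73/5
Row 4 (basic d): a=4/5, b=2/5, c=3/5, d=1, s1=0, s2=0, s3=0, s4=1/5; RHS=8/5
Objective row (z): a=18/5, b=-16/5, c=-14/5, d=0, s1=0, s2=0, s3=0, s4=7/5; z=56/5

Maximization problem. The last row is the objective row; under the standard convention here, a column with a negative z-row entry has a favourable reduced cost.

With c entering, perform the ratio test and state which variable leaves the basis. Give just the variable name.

Ratios: row 1 (s1): (28/5)/(23/5) = 28/23; row 2 (s2): (62/5)/(2/5) = 31; row 3 (s3): (73/5)/(13/5) = 73/13; row 4 (d): (8/5)/(3/5) = 8/3.
Minimum ratio 28/23 is in the s1 row, so s1 leaves.

s1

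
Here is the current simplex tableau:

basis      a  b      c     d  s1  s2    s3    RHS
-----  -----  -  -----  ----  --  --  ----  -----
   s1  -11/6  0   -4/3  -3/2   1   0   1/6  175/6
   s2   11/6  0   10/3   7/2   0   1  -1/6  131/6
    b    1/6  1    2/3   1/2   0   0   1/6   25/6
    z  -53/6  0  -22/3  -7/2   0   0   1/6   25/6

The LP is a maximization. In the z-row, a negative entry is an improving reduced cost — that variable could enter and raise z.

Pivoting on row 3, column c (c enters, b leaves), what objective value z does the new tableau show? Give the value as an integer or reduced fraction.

50

Minimum ratio for c: (25/6)/(2/3) = 25/4.
z changes by −(z-row coeff of c)·ratio = −(-22/3)·(25/4) = 275/6.
New z = 25/6 + (275/6) = 50.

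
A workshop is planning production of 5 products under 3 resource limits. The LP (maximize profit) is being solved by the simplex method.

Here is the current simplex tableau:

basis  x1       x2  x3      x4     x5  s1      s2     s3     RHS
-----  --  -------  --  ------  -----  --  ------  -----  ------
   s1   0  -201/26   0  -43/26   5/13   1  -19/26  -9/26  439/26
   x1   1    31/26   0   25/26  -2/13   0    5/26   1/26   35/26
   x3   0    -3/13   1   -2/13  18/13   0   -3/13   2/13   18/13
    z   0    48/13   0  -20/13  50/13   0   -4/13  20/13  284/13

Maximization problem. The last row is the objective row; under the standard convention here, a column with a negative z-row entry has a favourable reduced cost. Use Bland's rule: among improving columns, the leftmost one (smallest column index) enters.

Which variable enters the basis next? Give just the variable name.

Objective-row coefficients: x1: 0, x2: 48/13, x3: 0, x4: -20/13, x5: 50/13, s1: 0, s2: -4/13, s3: 20/13.
Improving columns: x4, s2. Bland's rule picks the smallest column index → x4.

x4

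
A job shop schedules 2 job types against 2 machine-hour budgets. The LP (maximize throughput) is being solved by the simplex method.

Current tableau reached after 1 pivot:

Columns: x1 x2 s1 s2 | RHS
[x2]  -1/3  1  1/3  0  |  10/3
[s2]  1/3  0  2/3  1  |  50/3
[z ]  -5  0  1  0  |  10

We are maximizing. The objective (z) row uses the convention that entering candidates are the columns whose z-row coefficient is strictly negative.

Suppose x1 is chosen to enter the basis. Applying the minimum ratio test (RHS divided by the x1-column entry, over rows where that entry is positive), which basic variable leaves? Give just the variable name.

s2

Ratios: row 1 (x2): entry -1/3 ≤ 0, skip; row 2 (s2): (50/3)/(1/3) = 50.
Minimum ratio 50 is in the s2 row, so s2 leaves.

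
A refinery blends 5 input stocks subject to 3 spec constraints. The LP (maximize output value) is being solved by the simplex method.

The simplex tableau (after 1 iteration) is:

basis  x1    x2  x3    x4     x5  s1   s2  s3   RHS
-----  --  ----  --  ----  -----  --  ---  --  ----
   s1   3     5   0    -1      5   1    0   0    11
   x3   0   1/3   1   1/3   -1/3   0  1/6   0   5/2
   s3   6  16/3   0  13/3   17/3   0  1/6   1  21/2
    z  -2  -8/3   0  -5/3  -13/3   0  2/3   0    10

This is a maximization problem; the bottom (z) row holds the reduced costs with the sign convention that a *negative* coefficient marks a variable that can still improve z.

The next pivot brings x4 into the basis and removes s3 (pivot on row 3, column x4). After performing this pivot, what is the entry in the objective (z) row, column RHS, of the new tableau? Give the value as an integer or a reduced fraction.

365/26

Pivot element is row 3, column x4: 13/3.
Normalize row 3: new (row 3, RHS) = (21/2)/(13/3) = 63/26.
z-row ← z-row − (-5/3)·(new row 3): 10 − (-5/3)·(63/26) = 365/26.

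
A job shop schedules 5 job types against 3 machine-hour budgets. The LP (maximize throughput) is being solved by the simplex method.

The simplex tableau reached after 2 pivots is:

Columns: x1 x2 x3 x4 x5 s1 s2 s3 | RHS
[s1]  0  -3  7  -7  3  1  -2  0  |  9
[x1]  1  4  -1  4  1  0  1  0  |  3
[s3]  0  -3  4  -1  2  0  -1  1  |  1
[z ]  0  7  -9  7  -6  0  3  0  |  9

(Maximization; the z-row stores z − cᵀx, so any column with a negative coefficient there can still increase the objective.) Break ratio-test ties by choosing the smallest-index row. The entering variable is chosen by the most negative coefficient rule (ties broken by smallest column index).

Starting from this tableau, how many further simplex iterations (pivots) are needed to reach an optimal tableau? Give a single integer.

pivot: x3 in, s3 out → z = 45/4
pivot: x5 in, x3 out → z = 12
pivot: x2 in, x1 out → z = 142/11
No improving column remains; optimal.

3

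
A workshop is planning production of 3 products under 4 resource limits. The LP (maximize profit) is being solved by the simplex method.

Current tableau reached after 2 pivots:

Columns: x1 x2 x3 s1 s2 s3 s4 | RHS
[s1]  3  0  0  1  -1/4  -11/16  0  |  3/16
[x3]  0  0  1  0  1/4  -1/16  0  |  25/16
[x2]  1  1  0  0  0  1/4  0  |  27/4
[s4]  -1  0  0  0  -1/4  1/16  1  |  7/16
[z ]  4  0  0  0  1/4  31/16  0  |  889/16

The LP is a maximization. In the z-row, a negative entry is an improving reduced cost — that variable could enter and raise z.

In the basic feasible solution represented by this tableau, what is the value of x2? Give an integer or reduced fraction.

27/4

x2 is basic (row 3); its value is the RHS of that row: 27/4.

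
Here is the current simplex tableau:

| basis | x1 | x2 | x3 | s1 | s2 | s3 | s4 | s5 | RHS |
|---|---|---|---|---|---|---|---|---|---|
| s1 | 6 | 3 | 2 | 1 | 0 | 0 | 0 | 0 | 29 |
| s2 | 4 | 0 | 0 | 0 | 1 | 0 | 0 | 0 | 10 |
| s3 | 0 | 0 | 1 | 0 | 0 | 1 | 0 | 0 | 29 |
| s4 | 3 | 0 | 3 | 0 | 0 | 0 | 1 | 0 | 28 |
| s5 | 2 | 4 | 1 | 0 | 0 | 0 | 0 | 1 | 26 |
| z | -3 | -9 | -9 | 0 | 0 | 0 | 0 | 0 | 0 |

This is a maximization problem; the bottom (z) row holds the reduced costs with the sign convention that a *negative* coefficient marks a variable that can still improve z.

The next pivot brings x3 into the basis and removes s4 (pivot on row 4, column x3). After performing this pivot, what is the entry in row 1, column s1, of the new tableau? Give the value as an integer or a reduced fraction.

Pivot element is row 4, column x3: 3.
Normalize row 4: new (row 4, s1) = 0/3 = 0.
row 1 ← row 1 − 2·(new row 4): 1 − 2·0 = 1.

1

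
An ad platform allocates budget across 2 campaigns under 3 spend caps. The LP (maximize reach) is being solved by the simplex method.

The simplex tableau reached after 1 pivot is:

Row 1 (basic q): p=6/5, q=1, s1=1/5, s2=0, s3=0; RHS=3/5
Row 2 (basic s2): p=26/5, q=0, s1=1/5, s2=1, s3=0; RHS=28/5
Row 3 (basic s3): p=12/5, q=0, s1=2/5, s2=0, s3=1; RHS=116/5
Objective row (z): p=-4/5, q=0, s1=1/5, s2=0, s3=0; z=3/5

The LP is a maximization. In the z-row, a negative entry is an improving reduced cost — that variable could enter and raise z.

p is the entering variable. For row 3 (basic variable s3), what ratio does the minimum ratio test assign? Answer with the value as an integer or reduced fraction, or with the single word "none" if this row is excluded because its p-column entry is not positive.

29/3

Ratio = RHS / (p entry) = (116/5) / (12/5) = 29/3.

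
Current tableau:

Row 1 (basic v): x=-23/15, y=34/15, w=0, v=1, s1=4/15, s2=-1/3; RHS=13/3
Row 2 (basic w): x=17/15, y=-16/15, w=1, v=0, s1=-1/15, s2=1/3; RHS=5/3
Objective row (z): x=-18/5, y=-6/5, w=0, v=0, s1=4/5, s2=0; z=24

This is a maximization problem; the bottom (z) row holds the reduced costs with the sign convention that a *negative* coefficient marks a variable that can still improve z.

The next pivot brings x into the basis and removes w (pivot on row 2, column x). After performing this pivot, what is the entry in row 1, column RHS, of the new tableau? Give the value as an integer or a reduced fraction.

Pivot element is row 2, column x: 17/15.
Normalize row 2: new (row 2, RHS) = (5/3)/(17/15) = 25/17.
row 1 ← row 1 − (-23/15)·(new row 2): 13/3 − (-23/15)·(25/17) = 112/17.

112/17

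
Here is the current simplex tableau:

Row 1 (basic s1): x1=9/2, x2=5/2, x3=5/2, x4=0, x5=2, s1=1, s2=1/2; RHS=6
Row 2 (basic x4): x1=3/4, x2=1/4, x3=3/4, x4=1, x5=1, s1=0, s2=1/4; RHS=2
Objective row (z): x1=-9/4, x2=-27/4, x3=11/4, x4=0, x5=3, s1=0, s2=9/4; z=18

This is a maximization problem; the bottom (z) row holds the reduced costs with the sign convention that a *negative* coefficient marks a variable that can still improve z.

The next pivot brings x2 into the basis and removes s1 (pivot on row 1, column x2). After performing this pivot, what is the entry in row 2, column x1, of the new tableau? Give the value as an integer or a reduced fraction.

3/10

Pivot element is row 1, column x2: 5/2.
Normalize row 1: new (row 1, x1) = (9/2)/(5/2) = 9/5.
row 2 ← row 2 − (1/4)·(new row 1): 3/4 − (1/4)·(9/5) = 3/10.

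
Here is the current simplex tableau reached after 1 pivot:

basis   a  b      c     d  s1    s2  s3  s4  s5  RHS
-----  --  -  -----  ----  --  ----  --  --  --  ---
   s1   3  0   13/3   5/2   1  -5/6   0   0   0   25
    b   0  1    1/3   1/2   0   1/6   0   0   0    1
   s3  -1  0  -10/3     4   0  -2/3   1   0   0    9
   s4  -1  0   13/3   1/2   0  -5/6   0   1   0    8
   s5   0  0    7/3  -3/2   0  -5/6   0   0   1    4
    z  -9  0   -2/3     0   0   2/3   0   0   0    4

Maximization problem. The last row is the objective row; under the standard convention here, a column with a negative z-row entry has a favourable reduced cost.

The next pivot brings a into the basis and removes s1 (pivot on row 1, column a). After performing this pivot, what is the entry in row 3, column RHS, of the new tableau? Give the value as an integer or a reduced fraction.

Pivot element is row 1, column a: 3.
Normalize row 1: new (row 1, RHS) = 25/3 = 25/3.
row 3 ← row 3 − (-1)·(new row 1): 9 − (-1)·(25/3) = 52/3.

52/3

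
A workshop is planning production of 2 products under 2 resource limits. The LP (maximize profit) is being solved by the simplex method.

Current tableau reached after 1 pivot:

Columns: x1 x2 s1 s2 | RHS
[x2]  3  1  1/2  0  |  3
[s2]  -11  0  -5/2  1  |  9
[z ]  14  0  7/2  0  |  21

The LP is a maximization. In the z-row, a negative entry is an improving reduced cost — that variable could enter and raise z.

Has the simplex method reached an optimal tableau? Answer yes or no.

yes

No objective-row coefficient is strictly negative, so no entering variable exists; the tableau is optimal.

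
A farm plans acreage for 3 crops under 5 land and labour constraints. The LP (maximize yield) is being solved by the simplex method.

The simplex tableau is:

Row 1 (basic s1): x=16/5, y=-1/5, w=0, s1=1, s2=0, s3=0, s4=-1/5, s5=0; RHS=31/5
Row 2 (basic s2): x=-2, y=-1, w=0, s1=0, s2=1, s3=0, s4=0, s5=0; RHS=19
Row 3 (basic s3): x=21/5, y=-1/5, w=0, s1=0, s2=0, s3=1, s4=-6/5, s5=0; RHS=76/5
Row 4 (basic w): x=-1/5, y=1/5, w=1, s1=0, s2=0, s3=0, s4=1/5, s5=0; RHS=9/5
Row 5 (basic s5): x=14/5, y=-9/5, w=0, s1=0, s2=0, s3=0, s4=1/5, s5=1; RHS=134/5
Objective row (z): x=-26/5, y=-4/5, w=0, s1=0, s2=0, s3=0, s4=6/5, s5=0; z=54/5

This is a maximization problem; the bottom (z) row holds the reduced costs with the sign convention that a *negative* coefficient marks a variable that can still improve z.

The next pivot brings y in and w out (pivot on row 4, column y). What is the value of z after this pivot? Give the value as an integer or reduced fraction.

Minimum ratio for y: (9/5)/(1/5) = 9.
z changes by −(z-row coeff of y)·ratio = −(-4/5)·9 = 36/5.
New z = 54/5 + (36/5) = 18.

18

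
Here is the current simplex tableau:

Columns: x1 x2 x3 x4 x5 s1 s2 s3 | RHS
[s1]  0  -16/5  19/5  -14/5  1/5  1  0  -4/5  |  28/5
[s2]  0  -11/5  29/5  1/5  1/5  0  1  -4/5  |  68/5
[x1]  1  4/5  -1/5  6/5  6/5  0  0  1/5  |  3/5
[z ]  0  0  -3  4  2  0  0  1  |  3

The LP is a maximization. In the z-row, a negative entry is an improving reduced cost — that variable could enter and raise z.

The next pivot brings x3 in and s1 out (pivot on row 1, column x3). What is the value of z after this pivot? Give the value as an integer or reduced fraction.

Minimum ratio for x3: (28/5)/(19/5) = 28/19.
z changes by −(z-row coeff of x3)·ratio = −(-3)·(28/19) = 84/19.
New z = 3 + (84/19) = 141/19.

141/19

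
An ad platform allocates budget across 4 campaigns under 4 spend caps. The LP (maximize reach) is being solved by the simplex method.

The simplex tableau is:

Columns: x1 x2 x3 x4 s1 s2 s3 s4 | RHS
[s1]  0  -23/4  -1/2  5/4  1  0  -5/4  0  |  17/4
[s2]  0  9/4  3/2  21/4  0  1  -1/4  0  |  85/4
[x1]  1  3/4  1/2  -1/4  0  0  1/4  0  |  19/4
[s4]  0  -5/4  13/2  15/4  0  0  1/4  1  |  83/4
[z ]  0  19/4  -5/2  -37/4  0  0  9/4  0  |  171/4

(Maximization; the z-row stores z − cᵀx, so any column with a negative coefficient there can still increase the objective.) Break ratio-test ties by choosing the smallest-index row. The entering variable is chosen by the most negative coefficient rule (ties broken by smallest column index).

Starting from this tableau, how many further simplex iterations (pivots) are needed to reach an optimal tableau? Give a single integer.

pivot: x4 in, s1 out → z = 371/5
pivot: x2 in, s2 out → z = 3479/44
pivot: x3 in, x2 out → z = 1441/18
No improving column remains; optimal.

3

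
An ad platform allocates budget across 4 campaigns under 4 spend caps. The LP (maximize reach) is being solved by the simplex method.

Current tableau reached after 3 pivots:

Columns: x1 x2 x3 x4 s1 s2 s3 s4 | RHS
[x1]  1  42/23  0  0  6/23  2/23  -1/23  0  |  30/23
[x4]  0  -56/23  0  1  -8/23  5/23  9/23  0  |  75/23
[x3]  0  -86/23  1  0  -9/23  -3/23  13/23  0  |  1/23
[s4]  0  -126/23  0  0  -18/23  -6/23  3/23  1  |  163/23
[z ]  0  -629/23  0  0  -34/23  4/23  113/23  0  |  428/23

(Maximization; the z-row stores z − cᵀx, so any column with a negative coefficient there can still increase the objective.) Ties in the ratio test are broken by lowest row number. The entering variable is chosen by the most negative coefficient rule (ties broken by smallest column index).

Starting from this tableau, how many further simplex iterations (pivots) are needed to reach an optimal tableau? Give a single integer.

pivot: x2 in, x1 out → z = 267/7
No improving column remains; optimal.

1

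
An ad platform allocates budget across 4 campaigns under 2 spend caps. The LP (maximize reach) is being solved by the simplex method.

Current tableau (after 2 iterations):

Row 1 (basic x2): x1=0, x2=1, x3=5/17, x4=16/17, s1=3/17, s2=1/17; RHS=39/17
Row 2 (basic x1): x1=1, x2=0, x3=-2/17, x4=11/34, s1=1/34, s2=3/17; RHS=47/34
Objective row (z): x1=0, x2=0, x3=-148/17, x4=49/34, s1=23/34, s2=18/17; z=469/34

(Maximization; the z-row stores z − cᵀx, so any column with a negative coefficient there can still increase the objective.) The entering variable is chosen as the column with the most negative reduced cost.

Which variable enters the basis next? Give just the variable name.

x3

Objective-row coefficients: x1: 0, x2: 0, x3: -148/17, x4: 49/34, s1: 23/34, s2: 18/17.
The most negative is -148/17 in column x3, so x3 enters.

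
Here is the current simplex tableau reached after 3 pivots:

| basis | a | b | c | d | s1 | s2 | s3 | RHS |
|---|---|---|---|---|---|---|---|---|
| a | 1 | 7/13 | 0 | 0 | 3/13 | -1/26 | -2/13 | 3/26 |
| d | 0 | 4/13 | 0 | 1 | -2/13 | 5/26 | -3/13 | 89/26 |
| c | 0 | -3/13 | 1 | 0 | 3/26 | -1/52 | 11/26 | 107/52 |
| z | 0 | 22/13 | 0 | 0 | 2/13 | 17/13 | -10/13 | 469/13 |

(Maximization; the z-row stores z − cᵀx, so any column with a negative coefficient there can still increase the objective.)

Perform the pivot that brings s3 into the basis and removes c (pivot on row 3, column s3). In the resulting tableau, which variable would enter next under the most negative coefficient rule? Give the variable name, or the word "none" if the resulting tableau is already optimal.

none

Pivot element 11/26. New z-row = old z-row − (-10/13)·(row 3/(11/26)).
Updated z-row coefficients: a: 0, b: 14/11, c: 20/11, d: 0, s1: 4/11, s2: 14/11, s3: 0.
No coefficient is strictly negative; the tableau after this pivot is optimal.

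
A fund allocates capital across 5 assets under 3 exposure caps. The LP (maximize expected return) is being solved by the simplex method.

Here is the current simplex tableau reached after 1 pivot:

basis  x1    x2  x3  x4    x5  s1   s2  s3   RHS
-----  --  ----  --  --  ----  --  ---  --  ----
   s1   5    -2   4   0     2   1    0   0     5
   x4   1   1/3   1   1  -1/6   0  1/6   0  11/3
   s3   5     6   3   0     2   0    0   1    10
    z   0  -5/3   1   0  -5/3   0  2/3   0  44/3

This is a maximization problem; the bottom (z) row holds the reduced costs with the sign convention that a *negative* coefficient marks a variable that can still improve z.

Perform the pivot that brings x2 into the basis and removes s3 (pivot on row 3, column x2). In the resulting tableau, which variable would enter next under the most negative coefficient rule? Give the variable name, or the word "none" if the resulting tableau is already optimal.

Pivot element 6. New z-row = old z-row − (-5/3)·(row 3/6).
Updated z-row coefficients: x1: 25/18, x2: 0, x3: 11/6, x4: 0, x5: -10/9, s1: 0, s2: 2/3, s3: 5/18.
The most negative is -10/9 in column x5, so x5 would enter next.

x5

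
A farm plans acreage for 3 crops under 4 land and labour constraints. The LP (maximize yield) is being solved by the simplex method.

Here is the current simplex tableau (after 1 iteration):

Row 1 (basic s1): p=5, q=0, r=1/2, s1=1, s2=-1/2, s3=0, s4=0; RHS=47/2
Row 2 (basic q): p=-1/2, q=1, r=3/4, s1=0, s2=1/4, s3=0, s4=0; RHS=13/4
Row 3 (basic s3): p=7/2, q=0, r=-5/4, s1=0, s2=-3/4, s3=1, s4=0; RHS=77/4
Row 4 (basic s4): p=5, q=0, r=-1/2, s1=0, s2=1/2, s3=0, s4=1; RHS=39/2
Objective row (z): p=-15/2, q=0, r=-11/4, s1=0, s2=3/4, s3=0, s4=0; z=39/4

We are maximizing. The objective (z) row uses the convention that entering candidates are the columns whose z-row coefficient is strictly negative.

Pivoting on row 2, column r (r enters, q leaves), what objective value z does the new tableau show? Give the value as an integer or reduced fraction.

Minimum ratio for r: (13/4)/(3/4) = 13/3.
z changes by −(z-row coeff of r)·ratio = −(-11/4)·(13/3) = 143/12.
New z = 39/4 + (143/12) = 65/3.

65/3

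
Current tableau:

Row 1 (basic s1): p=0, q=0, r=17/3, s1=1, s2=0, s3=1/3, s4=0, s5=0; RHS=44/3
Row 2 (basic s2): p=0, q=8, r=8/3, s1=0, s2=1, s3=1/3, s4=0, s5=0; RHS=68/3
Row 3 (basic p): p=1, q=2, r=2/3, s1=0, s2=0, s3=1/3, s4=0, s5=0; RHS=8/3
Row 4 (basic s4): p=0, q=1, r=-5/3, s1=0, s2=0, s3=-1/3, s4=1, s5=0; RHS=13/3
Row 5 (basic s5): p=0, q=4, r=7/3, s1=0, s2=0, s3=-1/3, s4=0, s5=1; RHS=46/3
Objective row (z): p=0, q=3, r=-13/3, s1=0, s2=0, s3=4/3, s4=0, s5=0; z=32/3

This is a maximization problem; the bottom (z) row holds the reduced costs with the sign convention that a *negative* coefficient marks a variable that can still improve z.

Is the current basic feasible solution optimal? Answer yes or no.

no

Column r has objective-row coefficient -13/3, which is negative; an improving pivot exists, so not yet optimal.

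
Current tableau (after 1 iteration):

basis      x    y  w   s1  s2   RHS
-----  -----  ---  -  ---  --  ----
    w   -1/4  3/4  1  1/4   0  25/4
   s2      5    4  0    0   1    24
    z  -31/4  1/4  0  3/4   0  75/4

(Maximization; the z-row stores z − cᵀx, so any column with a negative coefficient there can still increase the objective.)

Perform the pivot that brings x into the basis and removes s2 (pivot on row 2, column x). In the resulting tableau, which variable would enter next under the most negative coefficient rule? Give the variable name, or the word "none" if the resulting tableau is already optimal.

Pivot element 5. New z-row = old z-row − (-31/4)·(row 2/5).
Updated z-row coefficients: x: 0, y: 129/20, w: 0, s1: 3/4, s2: 31/20.
No coefficient is strictly negative; the tableau after this pivot is optimal.

none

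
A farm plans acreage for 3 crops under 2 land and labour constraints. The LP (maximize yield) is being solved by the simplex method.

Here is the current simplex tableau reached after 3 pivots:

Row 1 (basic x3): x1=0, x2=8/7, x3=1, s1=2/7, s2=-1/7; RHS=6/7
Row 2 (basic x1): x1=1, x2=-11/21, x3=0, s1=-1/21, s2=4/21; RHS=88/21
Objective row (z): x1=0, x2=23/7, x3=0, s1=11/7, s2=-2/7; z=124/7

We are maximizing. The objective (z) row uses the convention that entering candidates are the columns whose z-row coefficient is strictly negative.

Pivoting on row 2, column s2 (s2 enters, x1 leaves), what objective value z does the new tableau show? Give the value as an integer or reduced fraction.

24

Minimum ratio for s2: (88/21)/(4/21) = 22.
z changes by −(z-row coeff of s2)·ratio = −(-2/7)·22 = 44/7.
New z = 124/7 + (44/7) = 24.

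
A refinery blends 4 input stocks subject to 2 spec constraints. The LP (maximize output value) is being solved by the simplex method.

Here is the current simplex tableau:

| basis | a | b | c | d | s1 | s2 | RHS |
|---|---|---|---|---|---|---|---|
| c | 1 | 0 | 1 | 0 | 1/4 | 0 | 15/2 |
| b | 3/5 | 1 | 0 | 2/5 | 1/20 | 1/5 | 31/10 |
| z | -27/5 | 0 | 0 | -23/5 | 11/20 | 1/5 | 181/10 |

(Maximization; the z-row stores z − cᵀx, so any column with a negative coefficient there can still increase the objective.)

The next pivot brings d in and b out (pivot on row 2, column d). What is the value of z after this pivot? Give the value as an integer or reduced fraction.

215/4

Minimum ratio for d: (31/10)/(2/5) = 31/4.
z changes by −(z-row coeff of d)·ratio = −(-23/5)·(31/4) = 713/20.
New z = 181/10 + (713/20) = 215/4.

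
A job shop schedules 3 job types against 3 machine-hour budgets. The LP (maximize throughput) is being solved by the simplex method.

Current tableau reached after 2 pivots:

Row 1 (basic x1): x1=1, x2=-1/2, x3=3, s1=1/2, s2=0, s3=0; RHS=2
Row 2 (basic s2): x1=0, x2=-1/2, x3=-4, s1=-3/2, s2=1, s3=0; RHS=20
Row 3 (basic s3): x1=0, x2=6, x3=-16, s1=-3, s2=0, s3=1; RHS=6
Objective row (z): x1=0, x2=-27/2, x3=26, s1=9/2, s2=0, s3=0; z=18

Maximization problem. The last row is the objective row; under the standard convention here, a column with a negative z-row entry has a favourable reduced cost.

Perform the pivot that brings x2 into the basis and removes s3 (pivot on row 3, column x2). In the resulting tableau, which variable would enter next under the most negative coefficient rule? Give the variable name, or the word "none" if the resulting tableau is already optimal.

x3

Pivot element 6. New z-row = old z-row − (-27/2)·(row 3/6).
Updated z-row coefficients: x1: 0, x2: 0, x3: -10, s1: -9/4, s2: 0, s3: 9/4.
The most negative is -10 in column x3, so x3 would enter next.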